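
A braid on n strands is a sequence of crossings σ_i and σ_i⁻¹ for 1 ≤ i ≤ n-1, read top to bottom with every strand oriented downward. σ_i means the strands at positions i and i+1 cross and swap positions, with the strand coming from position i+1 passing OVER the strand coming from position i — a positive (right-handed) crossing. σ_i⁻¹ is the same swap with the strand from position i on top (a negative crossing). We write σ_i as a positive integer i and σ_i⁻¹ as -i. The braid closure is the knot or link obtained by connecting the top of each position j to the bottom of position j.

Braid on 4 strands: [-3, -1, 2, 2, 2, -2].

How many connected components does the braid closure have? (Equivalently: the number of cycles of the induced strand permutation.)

Track the strand permutation on 4 strands, starting from identity.
  step 1: s3^-1 swaps positions 3,4 -> [1 2 4 3]
  step 2: s1^-1 swaps positions 1,2 -> [2 1 4 3]
  step 3: s2 swaps positions 2,3 -> [2 4 1 3]
  step 4: s2 swaps positions 2,3 -> [2 1 4 3]
  step 5: s2 swaps positions 2,3 -> [2 4 1 3]
  step 6: s2^-1 swaps positions 2,3 -> [2 1 4 3]
Final permutation (position -> original strand): [2 1 4 3]
Closure components = cycle count of this permutation = 2.

Answer: 2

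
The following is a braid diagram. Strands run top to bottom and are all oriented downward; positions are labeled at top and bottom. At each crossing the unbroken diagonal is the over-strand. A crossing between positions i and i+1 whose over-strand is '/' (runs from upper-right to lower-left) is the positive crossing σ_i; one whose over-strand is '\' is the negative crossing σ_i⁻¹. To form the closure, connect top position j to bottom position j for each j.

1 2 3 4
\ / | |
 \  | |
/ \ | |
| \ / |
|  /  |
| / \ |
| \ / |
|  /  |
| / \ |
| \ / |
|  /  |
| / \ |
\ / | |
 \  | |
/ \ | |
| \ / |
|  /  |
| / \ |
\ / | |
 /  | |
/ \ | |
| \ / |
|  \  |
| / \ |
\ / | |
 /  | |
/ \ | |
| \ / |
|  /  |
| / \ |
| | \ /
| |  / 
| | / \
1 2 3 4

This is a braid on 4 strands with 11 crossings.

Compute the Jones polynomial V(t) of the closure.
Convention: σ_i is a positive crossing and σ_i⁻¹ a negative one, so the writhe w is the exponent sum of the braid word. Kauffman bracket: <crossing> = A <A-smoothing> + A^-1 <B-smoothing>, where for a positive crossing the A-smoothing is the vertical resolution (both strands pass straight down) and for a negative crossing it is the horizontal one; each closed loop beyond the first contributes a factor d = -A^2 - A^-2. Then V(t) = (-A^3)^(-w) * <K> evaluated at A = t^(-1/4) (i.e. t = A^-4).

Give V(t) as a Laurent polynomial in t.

-t^8 + t^7 - 2*t^6 + 3*t^5 - 3*t^4 + 4*t^3 - 2*t^2 + 2*t - 1

Derivation:
Reading the diagram top to bottom ('/'-over between positions i,i+1 = s_i, '\'-over = s_i^-1): braid word = s1^-1 s2 s2 s2 s1^-1 s2 s1 s2^-1 s1 s2 s3.
The presented braid s1^-1 s2 s2 s2 s1^-1 s2 s1 s2^-1 s1 s2 s3 on 4 strands reduces by inverse Markov moves (closure unchanged at each step):
  Destabilize: the word has the form β·s3 where s3 occurs only as the final letter (β ∈ B_3); drop it and the last strand → 3 strands.
Reduced to β = s1^-1 s2 s2 s2 s1^-1 s2 s1 s2^-1 s1 s2 on 3 strands, 10 crossings.
Compute on β:
Braid: s1^-1 s2 s2 s2 s1^-1 s2 s1 s2^-1 s1 s2 on 3 strands, 10 crossings.
Writhe w = (#positive) - (#negative) = 7 - 3 = 4.
Enumerate smoothing states for the bracket polynomial. There are 2^10 = 1024 states.
Smooth each crossing (0=||, 1=⌣⌢); contribution A^(Σ sign_k(1-2s_k)) * d^(L-1).
Tabulate the states by total A-exponent and number of loops L (A-exp: L × count):
  A^10: L=2 ×1
  A^8: L=1 ×5, L=3 ×5
  A^6: L=2 ×39, L=4 ×6
  A^4: L=1 ×34, L=3 ×85, L=5 ×1
  A^2: L=2 ×138, L=4 ×72
  A^0: L=1 ×48, L=3 ×167, L=5 ×37
  A^-2: L=2 ×91, L=4 ×109, L=6 ×10
  A^-4: L=3 ×82, L=5 ×37, L=7 ×1
  A^-6: L=4 ×40, L=6 ×5
  A^-8: L=5 ×10
  A^-10: L=6 ×1
Each group contributes A^e * Σ count * d^(L-1):
Powers of d = -A^2 - A^-2: d^2 = A^4 + 2 + A^-4; d^3 = -A^6 - 3*A^2 - 3*A^-2 - A^-6; d^4 = A^8 + 4*A^4 + 6 + 4*A^-4 + A^-8; d^5 = -A^10 - 5*A^6 - 10*A^2 - 10*A^-2 - 5*A^-6 - A^-10; d^6 = A^12 + 6*A^8 + 15*A^4 + 20 + 15*A^-4 + 6*A^-8 + A^-12.
  A^10 * (d) = -A^12 - A^8
  A^8 * (5 + 5*d^2) = 5*A^12 + 15*A^8 + 5*A^4
  A^6 * (39*d + 6*d^3) = -6*A^12 - 57*A^8 - 57*A^4 - 6
  A^4 * (34 + 85*d^2 + d^4) = A^12 + 89*A^8 + 210*A^4 + 89 + A^-4
  A^2 * (138*d + 72*d^3) = -72*A^8 - 354*A^4 - 354 - 72*A^-4
  A^0 * (48 + 167*d^2 + 37*d^4) = 37*A^8 + 315*A^4 + 604 + 315*A^-4 + 37*A^-8
  A^-2 * (91*d + 109*d^3 + 10*d^5) = -10*A^8 - 159*A^4 - 518 - 518*A^-4 - 159*A^-8 - 10*A^-12
  A^-4 * (82*d^2 + 37*d^4 + d^6) = A^8 + 43*A^4 + 245 + 406*A^-4 + 245*A^-8 + 43*A^-12 + A^-16
  A^-6 * (40*d^3 + 5*d^5) = -5*A^4 - 65 - 170*A^-4 - 170*A^-8 - 65*A^-12 - 5*A^-16
  A^-8 * (10*d^4) = 10 + 40*A^-4 + 60*A^-8 + 40*A^-12 + 10*A^-16
  A^-10 * (d^5) = -1 - 5*A^-4 - 10*A^-8 - 10*A^-12 - 5*A^-16 - A^-20
Summing the groups: <K> = -A^12 + 2*A^8 - 2*A^4 + 4 - 3*A^-4 + 3*A^-8 - 2*A^-12 + A^-16 - A^-20
Normalise by the writhe: (-A^3)^(-w) = (-A^3)^(-4) = A^-12, so f(A) = A^-12 * <K> = -1 + 2*A^-4 - 2*A^-8 + 4*A^-12 - 3*A^-16 + 3*A^-20 - 2*A^-24 + A^-28 - A^-32.
Substitute A = t^(-1/4), i.e. A^e → t^(-e/4): V(t) = -t^8 + t^7 - 2*t^6 + 3*t^5 - 3*t^4 + 4*t^3 - 2*t^2 + 2*t - 1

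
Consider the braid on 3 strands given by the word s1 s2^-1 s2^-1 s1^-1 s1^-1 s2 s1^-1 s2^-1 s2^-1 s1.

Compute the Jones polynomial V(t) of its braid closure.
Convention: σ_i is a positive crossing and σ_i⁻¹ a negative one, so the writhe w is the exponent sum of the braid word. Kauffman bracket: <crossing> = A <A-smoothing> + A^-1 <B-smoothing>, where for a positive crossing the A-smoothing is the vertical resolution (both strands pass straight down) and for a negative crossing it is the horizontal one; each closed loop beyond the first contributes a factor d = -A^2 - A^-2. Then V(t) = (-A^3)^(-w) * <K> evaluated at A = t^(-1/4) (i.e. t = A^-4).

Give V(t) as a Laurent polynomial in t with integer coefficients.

Braid: s1 s2^-1 s2^-1 s1^-1 s1^-1 s2 s1^-1 s2^-1 s2^-1 s1 on 3 strands, 10 crossings.
Writhe w = (#positive) - (#negative) = 3 - 7 = -4.
Computing the Kauffman bracket via state sum. There are 2^10 = 1024 states.
Smooth each crossing (0=||, 1=⌣⌢); contribution A^(Σ sign_k(1-2s_k)) * d^(L-1).
Tabulate the states by total A-exponent and number of loops L (A-exp: L × count):
  A^10: L=6 ×1
  A^8: L=5 ×10
  A^6: L=4 ×43, L=6 ×2
  A^4: L=3 ×98, L=5 ×22
  A^2: L=2 ×118, L=4 ×88, L=6 ×4
  A^0: L=1 ×60, L=3 ×162, L=5 ×30
  A^-2: L=2 ×128, L=4 ×79, L=6 ×3
  A^-4: L=1 ×23, L=3 ×84, L=5 ×13
  A^-6: L=2 ×27, L=4 ×18
  A^-8: L=1 ×2, L=3 ×8
  A^-10: L=2 ×1
Each group contributes A^e * Σ count * d^(L-1):
Powers of d = -A^2 - A^-2: d^2 = A^4 + 2 + A^-4; d^3 = -A^6 - 3*A^2 - 3*A^-2 - A^-6; d^4 = A^8 + 4*A^4 + 6 + 4*A^-4 + A^-8; d^5 = -A^10 - 5*A^6 - 10*A^2 - 10*A^-2 - 5*A^-6 - A^-10.
  A^10 * (d^5) = -A^20 - 5*A^16 - 10*A^12 - 10*A^8 - 5*A^4 - 1
  A^8 * (10*d^4) = 10*A^16 + 40*A^12 + 60*A^8 + 40*A^4 + 10
  A^6 * (43*d^3 + 2*d^5) = -2*A^16 - 53*A^12 - 149*A^8 - 149*A^4 - 53 - 2*A^-4
  A^4 * (98*d^2 + 22*d^4) = 22*A^12 + 186*A^8 + 328*A^4 + 186 + 22*A^-4
  A^2 * (118*d + 88*d^3 + 4*d^5) = -4*A^12 - 108*A^8 - 422*A^4 - 422 - 108*A^-4 - 4*A^-8
  A^0 * (60 + 162*d^2 + 30*d^4) = 30*A^8 + 282*A^4 + 564 + 282*A^-4 + 30*A^-8
  A^-2 * (128*d + 79*d^3 + 3*d^5) = -3*A^8 - 94*A^4 - 395 - 395*A^-4 - 94*A^-8 - 3*A^-12
  A^-4 * (23 + 84*d^2 + 13*d^4) = 13*A^4 + 136 + 269*A^-4 + 136*A^-8 + 13*A^-12
  A^-6 * (27*d + 18*d^3) = -18 - 81*A^-4 - 81*A^-8 - 18*A^-12
  A^-8 * (2 + 8*d^2) = 8*A^-4 + 18*A^-8 + 8*A^-12
  A^-10 * (d) = -A^-8 - A^-12
Summing the groups: <K> = -A^20 + 3*A^16 - 5*A^12 + 6*A^8 - 7*A^4 + 7 - 5*A^-4 + 4*A^-8 - A^-12
Normalise by the writhe: (-A^3)^(-w) = (-A^3)^(4) = A^12, so f(A) = A^12 * <K> = -A^32 + 3*A^28 - 5*A^24 + 6*A^20 - 7*A^16 + 7*A^12 - 5*A^8 + 4*A^4 - 1.
Substitute A = t^(-1/4), i.e. A^e → t^(-e/4): V(t) = -1 + 4*t^-1 - 5*t^-2 + 7*t^-3 - 7*t^-4 + 6*t^-5 - 5*t^-6 + 3*t^-7 - t^-8

Answer: -1 + 4*t^-1 - 5*t^-2 + 7*t^-3 - 7*t^-4 + 6*t^-5 - 5*t^-6 + 3*t^-7 - t^-8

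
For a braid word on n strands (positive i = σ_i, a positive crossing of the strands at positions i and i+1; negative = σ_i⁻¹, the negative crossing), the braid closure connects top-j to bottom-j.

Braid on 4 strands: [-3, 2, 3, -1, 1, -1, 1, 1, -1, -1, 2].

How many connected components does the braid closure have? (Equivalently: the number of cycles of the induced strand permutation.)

Track the strand permutation on 4 strands, starting from identity.
  step 1: s3^-1 swaps positions 3,4 -> [1 2 4 3]
  step 2: s2 swaps positions 2,3 -> [1 4 2 3]
  step 3: s3 swaps positions 3,4 -> [1 4 3 2]
  step 4: s1^-1 swaps positions 1,2 -> [4 1 3 2]
  step 5: s1 swaps positions 1,2 -> [1 4 3 2]
  step 6: s1^-1 swaps positions 1,2 -> [4 1 3 2]
  step 7: s1 swaps positions 1,2 -> [1 4 3 2]
  step 8: s1 swaps positions 1,2 -> [4 1 3 2]
  step 9: s1^-1 swaps positions 1,2 -> [1 4 3 2]
  step 10: s1^-1 swaps positions 1,2 -> [4 1 3 2]
  step 11: s2 swaps positions 2,3 -> [4 3 1 2]
Final permutation (position -> original strand): [4 3 1 2]
Closure components = cycle count of this permutation = 1.

Answer: 1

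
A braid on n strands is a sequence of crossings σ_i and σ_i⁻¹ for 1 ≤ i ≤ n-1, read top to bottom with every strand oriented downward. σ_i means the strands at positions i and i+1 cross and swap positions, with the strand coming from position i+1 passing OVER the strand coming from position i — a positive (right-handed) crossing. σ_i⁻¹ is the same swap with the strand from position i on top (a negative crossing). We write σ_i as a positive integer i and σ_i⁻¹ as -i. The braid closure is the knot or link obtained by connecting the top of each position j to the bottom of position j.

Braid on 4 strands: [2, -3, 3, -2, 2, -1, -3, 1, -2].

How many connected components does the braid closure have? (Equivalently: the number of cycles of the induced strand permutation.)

3

Derivation:
Track the strand permutation on 4 strands, starting from identity.
  step 1: s2 swaps positions 2,3 -> [1 3 2 4]
  step 2: s3^-1 swaps positions 3,4 -> [1 3 4 2]
  step 3: s3 swaps positions 3,4 -> [1 3 2 4]
  step 4: s2^-1 swaps positions 2,3 -> [1 2 3 4]
  step 5: s2 swaps positions 2,3 -> [1 3 2 4]
  step 6: s1^-1 swaps positions 1,2 -> [3 1 2 4]
  step 7: s3^-1 swaps positions 3,4 -> [3 1 4 2]
  step 8: s1 swaps positions 1,2 -> [1 3 4 2]
  step 9: s2^-1 swaps positions 2,3 -> [1 4 3 2]
Final permutation (position -> original strand): [1 4 3 2]
Closure components = cycle count of this permutation = 3.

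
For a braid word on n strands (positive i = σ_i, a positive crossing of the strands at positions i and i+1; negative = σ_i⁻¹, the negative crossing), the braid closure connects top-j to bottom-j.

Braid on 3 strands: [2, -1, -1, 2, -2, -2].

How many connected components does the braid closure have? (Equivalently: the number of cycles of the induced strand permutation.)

3

Derivation:
Track the strand permutation on 3 strands, starting from identity.
  step 1: s2 swaps positions 2,3 -> [1 3 2]
  step 2: s1^-1 swaps positions 1,2 -> [3 1 2]
  step 3: s1^-1 swaps positions 1,2 -> [1 3 2]
  step 4: s2 swaps positions 2,3 -> [1 2 3]
  step 5: s2^-1 swaps positions 2,3 -> [1 3 2]
  step 6: s2^-1 swaps positions 2,3 -> [1 2 3]
Final permutation (position -> original strand): [1 2 3]
Closure components = cycle count of this permutation = 3.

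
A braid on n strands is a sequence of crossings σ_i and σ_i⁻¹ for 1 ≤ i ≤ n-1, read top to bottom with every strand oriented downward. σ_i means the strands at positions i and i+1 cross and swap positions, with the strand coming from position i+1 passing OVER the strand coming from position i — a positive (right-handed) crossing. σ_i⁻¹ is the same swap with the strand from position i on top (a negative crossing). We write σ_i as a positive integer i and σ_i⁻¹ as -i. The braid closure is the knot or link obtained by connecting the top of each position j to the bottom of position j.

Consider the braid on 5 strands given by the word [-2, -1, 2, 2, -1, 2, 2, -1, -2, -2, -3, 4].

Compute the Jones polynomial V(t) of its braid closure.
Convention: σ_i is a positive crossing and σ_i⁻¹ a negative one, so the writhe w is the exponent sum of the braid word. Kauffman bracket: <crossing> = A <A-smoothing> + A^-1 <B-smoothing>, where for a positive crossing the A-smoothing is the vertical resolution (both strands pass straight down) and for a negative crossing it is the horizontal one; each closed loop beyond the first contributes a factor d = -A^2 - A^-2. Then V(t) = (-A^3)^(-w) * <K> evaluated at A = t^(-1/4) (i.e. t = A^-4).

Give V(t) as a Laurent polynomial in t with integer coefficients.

t^2 - 2*t + 4 - 4*t^-1 + 4*t^-2 - 4*t^-3 + 3*t^-4 - 2*t^-5 + t^-6

Derivation:
The presented braid s2^-1 s1^-1 s2 s2 s1^-1 s2 s2 s1^-1 s2^-1 s2^-1 s3^-1 s4 on 5 strands reduces by inverse Markov moves (closure unchanged at each step):
  Destabilize: the word has the form β·s4 where s4 occurs only as the final letter (β ∈ B_4); drop it and the last strand → 4 strands.
  Destabilize: the word has the form β·s3^-1 where s3^-1 occurs only as the final letter (β ∈ B_3); drop it and the last strand → 3 strands.
Reduced to β = s2^-1 s1^-1 s2 s2 s1^-1 s2 s2 s1^-1 s2^-1 s2^-1 on 3 strands, 10 crossings.
Compute on β:
Braid: s2^-1 s1^-1 s2 s2 s1^-1 s2 s2 s1^-1 s2^-1 s2^-1 on 3 strands, 10 crossings.
Writhe w = (#positive) - (#negative) = 4 - 6 = -2.
State-sum expansion of <K>. There are 2^10 = 1024 states.
Each crossing splits two ways (0=vertical, 1=horizontal). The state's weight is A^(#A-smoothings - #B-smoothings) * d^(loops - 1).
Tabulate the states by total A-exponent and number of loops L (A-exp: L × count):
  A^10: L=5 ×1
  A^8: L=4 ×10
  A^6: L=3 ×39, L=5 ×6
  A^4: L=2 ×66, L=4 ×52, L=6 ×2
  A^2: L=1 ×45, L=3 ×124, L=5 ×41
  A^0: L=2 ×118, L=4 ×113, L=6 ×21
  A^-2: L=1 ×20, L=3 ×120, L=5 ×63, L=7 ×7
  A^-4: L=2 ×30, L=4 ×68, L=6 ×21, L=8 ×1
  A^-6: L=3 ×20, L=5 ×22, L=7 ×3
  A^-8: L=4 ×7, L=6 ×3
  A^-10: L=5 ×1
Each group contributes A^e * Σ count * d^(L-1):
Powers of d = -A^2 - A^-2: d^2 = A^4 + 2 + A^-4; d^3 = -A^6 - 3*A^2 - 3*A^-2 - A^-6; d^4 = A^8 + 4*A^4 + 6 + 4*A^-4 + A^-8; d^5 = -A^10 - 5*A^6 - 10*A^2 - 10*A^-2 - 5*A^-6 - A^-10; d^6 = A^12 + 6*A^8 + 15*A^4 + 20 + 15*A^-4 + 6*A^-8 + A^-12; d^7 = -A^14 - 7*A^10 - 21*A^6 - 35*A^2 - 35*A^-2 - 21*A^-6 - 7*A^-10 - A^-14.
  A^10 * (d^4) = A^18 + 4*A^14 + 6*A^10 + 4*A^6 + A^2
  A^8 * (10*d^3) = -10*A^14 - 30*A^10 - 30*A^6 - 10*A^2
  A^6 * (39*d^2 + 6*d^4) = 6*A^14 + 63*A^10 + 114*A^6 + 63*A^2 + 6*A^-2
  A^4 * (66*d + 52*d^3 + 2*d^5) = -2*A^14 - 62*A^10 - 242*A^6 - 242*A^2 - 62*A^-2 - 2*A^-6
  A^2 * (45 + 124*d^2 + 41*d^4) = 41*A^10 + 288*A^6 + 539*A^2 + 288*A^-2 + 41*A^-6
  A^0 * (118*d + 113*d^3 + 21*d^5) = -21*A^10 - 218*A^6 - 667*A^2 - 667*A^-2 - 218*A^-6 - 21*A^-10
  A^-2 * (20 + 120*d^2 + 63*d^4 + 7*d^6) = 7*A^10 + 105*A^6 + 477*A^2 + 778*A^-2 + 477*A^-6 + 105*A^-10 + 7*A^-14
  A^-4 * (30*d + 68*d^3 + 21*d^5 + d^7) = -A^10 - 28*A^6 - 194*A^2 - 479*A^-2 - 479*A^-6 - 194*A^-10 - 28*A^-14 - A^-18
  A^-6 * (20*d^2 + 22*d^4 + 3*d^6) = 3*A^6 + 40*A^2 + 153*A^-2 + 232*A^-6 + 153*A^-10 + 40*A^-14 + 3*A^-18
  A^-8 * (7*d^3 + 3*d^5) = -3*A^2 - 22*A^-2 - 51*A^-6 - 51*A^-10 - 22*A^-14 - 3*A^-18
  A^-10 * (d^4) = A^-2 + 4*A^-6 + 6*A^-10 + 4*A^-14 + A^-18
Summing the groups: <K> = A^18 - 2*A^14 + 3*A^10 - 4*A^6 + 4*A^2 - 4*A^-2 + 4*A^-6 - 2*A^-10 + A^-14
Normalise by the writhe: (-A^3)^(-w) = (-A^3)^(2) = A^6, so f(A) = A^6 * <K> = A^24 - 2*A^20 + 3*A^16 - 4*A^12 + 4*A^8 - 4*A^4 + 4 - 2*A^-4 + A^-8.
Substitute A = t^(-1/4), i.e. A^e → t^(-e/4): V(t) = t^2 - 2*t + 4 - 4*t^-1 + 4*t^-2 - 4*t^-3 + 3*t^-4 - 2*t^-5 + t^-6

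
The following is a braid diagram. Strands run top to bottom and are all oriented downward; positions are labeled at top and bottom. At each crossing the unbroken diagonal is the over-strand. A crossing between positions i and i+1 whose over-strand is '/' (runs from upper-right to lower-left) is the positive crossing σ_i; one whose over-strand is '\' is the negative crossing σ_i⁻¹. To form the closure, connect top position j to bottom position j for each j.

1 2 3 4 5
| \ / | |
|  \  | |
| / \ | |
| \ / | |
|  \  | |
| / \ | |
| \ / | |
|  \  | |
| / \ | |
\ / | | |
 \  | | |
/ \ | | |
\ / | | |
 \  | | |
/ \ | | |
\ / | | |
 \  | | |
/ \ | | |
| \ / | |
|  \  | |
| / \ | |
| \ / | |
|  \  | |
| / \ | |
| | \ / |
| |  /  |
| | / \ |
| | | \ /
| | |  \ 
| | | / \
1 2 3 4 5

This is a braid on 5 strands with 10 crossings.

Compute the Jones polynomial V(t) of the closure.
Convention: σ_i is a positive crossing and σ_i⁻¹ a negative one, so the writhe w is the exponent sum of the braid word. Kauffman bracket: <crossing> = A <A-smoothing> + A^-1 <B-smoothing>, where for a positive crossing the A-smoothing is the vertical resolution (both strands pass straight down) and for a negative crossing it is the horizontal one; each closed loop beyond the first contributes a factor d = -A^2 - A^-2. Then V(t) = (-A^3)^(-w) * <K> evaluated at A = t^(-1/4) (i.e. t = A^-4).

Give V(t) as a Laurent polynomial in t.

Reading the diagram top to bottom ('/'-over between positions i,i+1 = s_i, '\'-over = s_i^-1): braid word = s2^-1 s2^-1 s2^-1 s1^-1 s1^-1 s1^-1 s2^-1 s2^-1 s3 s4^-1.
The presented braid s2^-1 s2^-1 s2^-1 s1^-1 s1^-1 s1^-1 s2^-1 s2^-1 s3 s4^-1 on 5 strands reduces by inverse Markov moves (closure unchanged at each step):
  Destabilize: the word has the form β·s4^-1 where s4^-1 occurs only as the final letter (β ∈ B_4); drop it and the last strand → 4 strands.
  Destabilize: the word has the form β·s3 where s3 occurs only as the final letter (β ∈ B_3); drop it and the last strand → 3 strands.
Reduced to β = s2^-1 s2^-1 s2^-1 s1^-1 s1^-1 s1^-1 s2^-1 s2^-1 on 3 strands, 8 crossings.
Compute on β:
Braid: s2^-1 s2^-1 s2^-1 s1^-1 s1^-1 s1^-1 s2^-1 s2^-1 on 3 strands, 8 crossings.
Writhe w = (#positive) - (#negative) = 0 - 8 = -8.
Computing the Kauffman bracket via state sum. There are 2^8 = 256 states.
Smooth each crossing (0=||, 1=⌣⌢); contribution A^(Σ sign_k(1-2s_k)) * d^(L-1).
Tabulate the states by total A-exponent and number of loops L (A-exp: L × count):
  A^8: L=7 ×1
  A^6: L=6 ×8
  A^4: L=5 ×28
  A^2: L=4 ×55, L=6 ×1
  A^0: L=3 ×65, L=5 ×5
  A^-2: L=2 ×45, L=4 ×11
  A^-4: L=1 ×15, L=3 ×13
  A^-6: L=2 ×8
  A^-8: L=3 ×1
Each group contributes A^e * Σ count * d^(L-1):
Powers of d = -A^2 - A^-2: d^2 = A^4 + 2 + A^-4; d^3 = -A^6 - 3*A^2 - 3*A^-2 - A^-6; d^4 = A^8 + 4*A^4 + 6 + 4*A^-4 + A^-8; d^5 = -A^10 - 5*A^6 - 10*A^2 - 10*A^-2 - 5*A^-6 - A^-10; d^6 = A^12 + 6*A^8 + 15*A^4 + 20 + 15*A^-4 + 6*A^-8 + A^-12.
  A^8 * (d^6) = A^20 + 6*A^16 + 15*A^12 + 20*A^8 + 15*A^4 + 6 + A^-4
  A^6 * (8*d^5) = -8*A^16 - 40*A^12 - 80*A^8 - 80*A^4 - 40 - 8*A^-4
  A^4 * (28*d^4) = 28*A^12 + 112*A^8 + 168*A^4 + 112 + 28*A^-4
  A^2 * (55*d^3 + d^5) = -A^12 - 60*A^8 - 175*A^4 - 175 - 60*A^-4 - A^-8
  A^0 * (65*d^2 + 5*d^4) = 5*A^8 + 85*A^4 + 160 + 85*A^-4 + 5*A^-8
  A^-2 * (45*d + 11*d^3) = -11*A^4 - 78 - 78*A^-4 - 11*A^-8
  A^-4 * (15 + 13*d^2) = 13 + 41*A^-4 + 13*A^-8
  A^-6 * (8*d) = -8*A^-4 - 8*A^-8
  A^-8 * (d^2) = A^-4 + 2*A^-8 + A^-12
Summing the groups: <K> = A^20 - 2*A^16 + 2*A^12 - 3*A^8 + 2*A^4 - 2 + 2*A^-4 + A^-12
Normalise by the writhe: (-A^3)^(-w) = (-A^3)^(8) = A^24, so f(A) = A^24 * <K> = A^44 - 2*A^40 + 2*A^36 - 3*A^32 + 2*A^28 - 2*A^24 + 2*A^20 + A^12.
Substitute A = t^(-1/4), i.e. A^e → t^(-e/4): V(t) = t^-3 + 2*t^-5 - 2*t^-6 + 2*t^-7 - 3*t^-8 + 2*t^-9 - 2*t^-10 + t^-11

Answer: t^-3 + 2*t^-5 - 2*t^-6 + 2*t^-7 - 3*t^-8 + 2*t^-9 - 2*t^-10 + t^-11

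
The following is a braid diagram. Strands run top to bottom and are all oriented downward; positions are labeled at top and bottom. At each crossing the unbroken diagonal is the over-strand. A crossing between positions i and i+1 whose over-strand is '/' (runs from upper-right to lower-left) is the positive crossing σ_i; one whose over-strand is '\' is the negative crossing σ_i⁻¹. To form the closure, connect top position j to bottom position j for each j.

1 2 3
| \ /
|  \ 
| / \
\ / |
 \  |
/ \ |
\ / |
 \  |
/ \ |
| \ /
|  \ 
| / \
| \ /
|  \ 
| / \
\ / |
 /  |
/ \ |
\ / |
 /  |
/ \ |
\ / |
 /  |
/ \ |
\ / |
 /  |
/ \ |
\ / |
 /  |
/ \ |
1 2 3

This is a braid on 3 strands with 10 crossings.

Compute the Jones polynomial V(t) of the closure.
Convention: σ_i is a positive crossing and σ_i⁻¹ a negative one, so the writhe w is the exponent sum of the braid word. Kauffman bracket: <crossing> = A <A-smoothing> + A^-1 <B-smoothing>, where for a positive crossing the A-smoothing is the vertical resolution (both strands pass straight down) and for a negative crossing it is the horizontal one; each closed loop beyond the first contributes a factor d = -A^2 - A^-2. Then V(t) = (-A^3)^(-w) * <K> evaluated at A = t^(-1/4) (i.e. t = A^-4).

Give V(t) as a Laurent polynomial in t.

Reading the diagram top to bottom ('/'-over between positions i,i+1 = s_i, '\'-over = s_i^-1): braid word = s2^-1 s1^-1 s1^-1 s2^-1 s2^-1 s1 s1 s1 s1 s1.
Braid: s2^-1 s1^-1 s1^-1 s2^-1 s2^-1 s1 s1 s1 s1 s1 on 3 strands, 10 crossings.
Writhe w = (#positive) - (#negative) = 5 - 5 = 0.
Enumerate smoothing states for the bracket polynomial. There are 2^10 = 1024 states.
Smooth each crossing (0=||, 1=⌣⌢); contribution A^(Σ sign_k(1-2s_k)) * d^(L-1).
Tabulate the states by total A-exponent and number of loops L (A-exp: L × count):
  A^10: L=4 ×1
  A^8: L=3 ×10
  A^6: L=2 ×29, L=4 ×16
  A^4: L=1 ×26, L=3 ×74, L=5 ×20
  A^2: L=2 ×90, L=4 ×105, L=6 ×15
  A^0: L=1 ×15, L=3 ×141, L=5 ×90, L=7 ×6
  A^-2: L=2 ×35, L=4 ×130, L=6 ×44, L=8 ×1
  A^-4: L=3 ×40, L=5 ×69, L=7 ×11
  A^-6: L=4 ×25, L=6 ×19, L=8 ×1
  A^-8: L=5 ×8, L=7 ×2
  A^-10: L=6 ×1
Each group contributes A^e * Σ count * d^(L-1):
Powers of d = -A^2 - A^-2: d^2 = A^4 + 2 + A^-4; d^3 = -A^6 - 3*A^2 - 3*A^-2 - A^-6; d^4 = A^8 + 4*A^4 + 6 + 4*A^-4 + A^-8; d^5 = -A^10 - 5*A^6 - 10*A^2 - 10*A^-2 - 5*A^-6 - A^-10; d^6 = A^12 + 6*A^8 + 15*A^4 + 20 + 15*A^-4 + 6*A^-8 + A^-12; d^7 = -A^14 - 7*A^10 - 21*A^6 - 35*A^2 - 35*A^-2 - 21*A^-6 - 7*A^-10 - A^-14.
  A^10 * (d^3) = -A^16 - 3*A^12 - 3*A^8 - A^4
  A^8 * (10*d^2) = 10*A^12 + 20*A^8 + 10*A^4
  A^6 * (29*d + 16*d^3) = -16*A^12 - 77*A^8 - 77*A^4 - 16
  A^4 * (26 + 74*d^2 + 20*d^4) = 20*A^12 + 154*A^8 + 294*A^4 + 154 + 20*A^-4
  A^2 * (90*d + 105*d^3 + 15*d^5) = -15*A^12 - 180*A^8 - 555*A^4 - 555 - 180*A^-4 - 15*A^-8
  A^0 * (15 + 141*d^2 + 90*d^4 + 6*d^6) = 6*A^12 + 126*A^8 + 591*A^4 + 957 + 591*A^-4 + 126*A^-8 + 6*A^-12
  A^-2 * (35*d + 130*d^3 + 44*d^5 + d^7) = -A^12 - 51*A^8 - 371*A^4 - 900 - 900*A^-4 - 371*A^-8 - 51*A^-12 - A^-16
  A^-4 * (40*d^2 + 69*d^4 + 11*d^6) = 11*A^8 + 135*A^4 + 481 + 714*A^-4 + 481*A^-8 + 135*A^-12 + 11*A^-16
  A^-6 * (25*d^3 + 19*d^5 + d^7) = -A^8 - 26*A^4 - 141 - 300*A^-4 - 300*A^-8 - 141*A^-12 - 26*A^-16 - A^-20
  A^-8 * (8*d^4 + 2*d^6) = 2*A^4 + 20 + 62*A^-4 + 88*A^-8 + 62*A^-12 + 20*A^-16 + 2*A^-20
  A^-10 * (d^5) = -1 - 5*A^-4 - 10*A^-8 - 10*A^-12 - 5*A^-16 - A^-20
Summing the groups: <K> = -A^16 + A^12 - A^8 + 2*A^4 - 1 + 2*A^-4 - A^-8 + A^-12 - A^-16
Normalise by the writhe: (-A^3)^(-w) = (-A^3)^(0) = 1, so f(A) = 1 * <K> = -A^16 + A^12 - A^8 + 2*A^4 - 1 + 2*A^-4 - A^-8 + A^-12 - A^-16.
Substitute A = t^(-1/4), i.e. A^e → t^(-e/4): V(t) = -t^4 + t^3 - t^2 + 2*t - 1 + 2*t^-1 - t^-2 + t^-3 - t^-4

Answer: -t^4 + t^3 - t^2 + 2*t - 1 + 2*t^-1 - t^-2 + t^-3 - t^-4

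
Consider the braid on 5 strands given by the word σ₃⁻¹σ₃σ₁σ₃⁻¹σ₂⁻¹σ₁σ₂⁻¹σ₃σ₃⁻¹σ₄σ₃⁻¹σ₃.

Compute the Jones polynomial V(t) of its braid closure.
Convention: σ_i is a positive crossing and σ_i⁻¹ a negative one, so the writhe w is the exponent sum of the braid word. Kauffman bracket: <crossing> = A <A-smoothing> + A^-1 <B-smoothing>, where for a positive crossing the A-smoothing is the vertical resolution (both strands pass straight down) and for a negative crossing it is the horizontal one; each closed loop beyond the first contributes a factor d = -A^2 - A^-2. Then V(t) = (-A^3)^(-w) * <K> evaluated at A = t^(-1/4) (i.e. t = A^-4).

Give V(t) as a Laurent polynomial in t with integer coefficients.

The presented braid s3^-1 s3 s1 s3^-1 s2^-1 s1 s2^-1 s3 s3^-1 s4 s3^-1 s3 on 5 strands reduces by inverse Markov moves (closure unchanged at each step):
  Deconjugate: the word is γ·β·γ⁻¹ with γ = s3^-1 s3 (prefix) and γ⁻¹ = s3^-1 s3 (suffix); strip both.
  Destabilize: the word has the form β·s4 where s4 occurs only as the final letter (β ∈ B_4); drop it and the last strand → 4 strands.
Reduced to β = s1 s3^-1 s2^-1 s1 s2^-1 s3 s3^-1 on 4 strands, 7 crossings.
Compute on β:
First cancel adjacent σ_i σ_i⁻¹ pairs (Reidemeister II — same braid, same closure): s1 s3^-1 s2^-1 s1 s2^-1 s3 s3^-1 → s1 s3^-1 s2^-1 s1 s2^-1.
Braid: s1 s3^-1 s2^-1 s1 s2^-1 on 4 strands, 5 crossings.
Writhe w = (#positive) - (#negative) = 2 - 3 = -1.
Computing the Kauffman bracket via state sum. There are 2^5 = 32 states.
Each crossing splits two ways (0=vertical, 1=horizontal). The state's weight is A^(#A-smoothings - #B-smoothings) * d^(loops - 1).
  state 00000: A-exp=-1, loops=4, term = A^-1 * d^3
  state 00001: A-exp=+1, loops=3, term = A^1 * d^2
  state 00010: A-exp=-3, loops=3, term = A^-3 * d^2
  state 00011: A-exp=-1, loops=2, term = A^-1 * d^1
  state 00100: A-exp=+1, loops=3, term = A^1 * d^2
  state 00101: A-exp=+3, loops=4, term = A^3 * d^3
  state 00110: A-exp=-1, loops=2, term = A^-1 * d^1
  state 00111: A-exp=+1, loops=3, term = A^1 * d^2
  state 01000: A-exp=+1, loops=3, term = A^1 * d^2
  state 01001: A-exp=+3, loops=2, term = A^3 * d^1
  state 01010: A-exp=-1, loops=2, term = A^-1 * d^1
  state 01011: A-exp=+1, loops=1, term = A^1 * d^0
  state 01100: A-exp=+3, loops=2, term = A^3 * d^1
  state 01101: A-exp=+5, loops=3, term = A^5 * d^2
  state 01110: A-exp=+1, loops=1, term = A^1 * d^0
  state 01111: A-exp=+3, loops=2, term = A^3 * d^1
  state 10000: A-exp=-3, loops=3, term = A^-3 * d^2
  state 10001: A-exp=-1, loops=2, term = A^-1 * d^1
  state 10010: A-exp=-5, loops=4, term = A^-5 * d^3
  state 10011: A-exp=-3, loops=3, term = A^-3 * d^2
  state 10100: A-exp=-1, loops=2, term = A^-1 * d^1
  state 10101: A-exp=+1, loops=3, term = A^1 * d^2
  state 10110: A-exp=-3, loops=3, term = A^-3 * d^2
  state 10111: A-exp=-1, loops=2, term = A^-1 * d^1
  state 11000: A-exp=-1, loops=2, term = A^-1 * d^1
  state 11001: A-exp=+1, loops=1, term = A^1 * d^0
  state 11010: A-exp=-3, loops=3, term = A^-3 * d^2
  state 11011: A-exp=-1, loops=2, term = A^-1 * d^1
  state 11100: A-exp=+1, loops=1, term = A^1 * d^0
  state 11101: A-exp=+3, loops=2, term = A^3 * d^1
  state 11110: A-exp=-1, loops=2, term = A^-1 * d^1
  state 11111: A-exp=+1, loops=1, term = A^1 * d^0
Collect the terms by A-exponent (count of states per loop number):
Powers of d = -A^2 - A^-2: d^2 = A^4 + 2 + A^-4; d^3 = -A^6 - 3*A^2 - 3*A^-2 - A^-6.
  A^5 * (d^2) = A^9 + 2*A^5 + A
  A^3 * (4*d + d^3) = -A^9 - 7*A^5 - 7*A - A^-3
  A^1 * (5 + 5*d^2) = 5*A^5 + 15*A + 5*A^-3
  A^-1 * (9*d + d^3) = -A^5 - 12*A - 12*A^-3 - A^-7
  A^-3 * (5*d^2) = 5*A + 10*A^-3 + 5*A^-7
  A^-5 * (d^3) = -A - 3*A^-3 - 3*A^-7 - A^-11
Summing the groups: <K> = -A^5 + A - A^-3 + A^-7 - A^-11
Normalise by the writhe: (-A^3)^(-w) = (-A^3)^(1) = -A^3, so f(A) = -A^3 * <K> = A^8 - A^4 + 1 - A^-4 + A^-8.
Substitute A = t^(-1/4), i.e. A^e → t^(-e/4): V(t) = t^2 - t + 1 - t^-1 + t^-2

Answer: t^2 - t + 1 - t^-1 + t^-2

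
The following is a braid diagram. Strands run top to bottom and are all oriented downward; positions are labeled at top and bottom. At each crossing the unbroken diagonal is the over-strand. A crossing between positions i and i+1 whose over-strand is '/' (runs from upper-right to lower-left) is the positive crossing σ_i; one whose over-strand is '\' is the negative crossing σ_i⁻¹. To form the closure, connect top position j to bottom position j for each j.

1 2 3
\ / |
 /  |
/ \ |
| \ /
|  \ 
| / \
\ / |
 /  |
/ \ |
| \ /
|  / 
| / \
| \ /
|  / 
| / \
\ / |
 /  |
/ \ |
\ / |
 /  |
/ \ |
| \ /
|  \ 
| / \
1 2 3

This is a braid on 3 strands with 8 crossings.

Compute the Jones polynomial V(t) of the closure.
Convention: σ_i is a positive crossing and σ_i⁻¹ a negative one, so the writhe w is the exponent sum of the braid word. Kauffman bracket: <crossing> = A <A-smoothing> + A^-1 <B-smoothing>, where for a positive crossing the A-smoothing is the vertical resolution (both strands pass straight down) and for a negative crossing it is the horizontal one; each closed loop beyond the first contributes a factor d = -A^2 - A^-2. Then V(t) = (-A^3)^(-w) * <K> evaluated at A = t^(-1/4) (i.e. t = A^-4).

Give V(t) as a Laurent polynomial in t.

Reading the diagram top to bottom ('/'-over between positions i,i+1 = s_i, '\'-over = s_i^-1): braid word = s1 s2^-1 s1 s2 s2 s1 s1 s2^-1.
Braid: s1 s2^-1 s1 s2 s2 s1 s1 s2^-1 on 3 strands, 8 crossings.
Writhe w = (#positive) - (#negative) = 6 - 2 = 4.
State-sum expansion of <K>. There are 2^8 = 256 states.
Each crossing splits two ways (0=vertical, 1=horizontal). The state's weight is A^(#A-smoothings - #B-smoothings) * d^(loops - 1).
Tabulate the states by total A-exponent and number of loops L (A-exp: L × count):
  A^8: L=3 ×1
  A^6: L=2 ×6, L=4 ×2
  A^4: L=1 ×11, L=3 ×16, L=5 ×1
  A^2: L=2 ×47, L=4 ×9
  A^0: L=1 ×26, L=3 ×43, L=5 ×1
  A^-2: L=2 ×41, L=4 ×15
  A^-4: L=3 ×26, L=5 ×2
  A^-6: L=4 ×8
  A^-8: L=5 ×1
Each group contributes A^e * Σ count * d^(L-1):
Powers of d = -A^2 - A^-2: d^2 = A^4 + 2 + A^-4; d^3 = -A^6 - 3*A^2 - 3*A^-2 - A^-6; d^4 = A^8 + 4*A^4 + 6 + 4*A^-4 + A^-8.
  A^8 * (d^2) = A^12 + 2*A^8 + A^4
  A^6 * (6*d + 2*d^3) = -2*A^12 - 12*A^8 - 12*A^4 - 2
  A^4 * (11 + 16*d^2 + d^4) = A^12 + 20*A^8 + 49*A^4 + 20 + A^-4
  A^2 * (47*d + 9*d^3) = -9*A^8 - 74*A^4 - 74 - 9*A^-4
  A^0 * (26 + 43*d^2 + d^4) = A^8 + 47*A^4 + 118 + 47*A^-4 + A^-8
  A^-2 * (41*d + 15*d^3) = -15*A^4 - 86 - 86*A^-4 - 15*A^-8
  A^-4 * (26*d^2 + 2*d^4) = 2*A^4 + 34 + 64*A^-4 + 34*A^-8 + 2*A^-12
  A^-6 * (8*d^3) = -8 - 24*A^-4 - 24*A^-8 - 8*A^-12
  A^-8 * (d^4) = 1 + 4*A^-4 + 6*A^-8 + 4*A^-12 + A^-16
Summing the groups: <K> = 2*A^8 - 2*A^4 + 3 - 3*A^-4 + 2*A^-8 - 2*A^-12 + A^-16
Normalise by the writhe: (-A^3)^(-w) = (-A^3)^(-4) = A^-12, so f(A) = A^-12 * <K> = 2*A^-4 - 2*A^-8 + 3*A^-12 - 3*A^-16 + 2*A^-20 - 2*A^-24 + A^-28.
Substitute A = t^(-1/4), i.e. A^e → t^(-e/4): V(t) = t^7 - 2*t^6 + 2*t^5 - 3*t^4 + 3*t^3 - 2*t^2 + 2*t

Answer: t^7 - 2*t^6 + 2*t^5 - 3*t^4 + 3*t^3 - 2*t^2 + 2*t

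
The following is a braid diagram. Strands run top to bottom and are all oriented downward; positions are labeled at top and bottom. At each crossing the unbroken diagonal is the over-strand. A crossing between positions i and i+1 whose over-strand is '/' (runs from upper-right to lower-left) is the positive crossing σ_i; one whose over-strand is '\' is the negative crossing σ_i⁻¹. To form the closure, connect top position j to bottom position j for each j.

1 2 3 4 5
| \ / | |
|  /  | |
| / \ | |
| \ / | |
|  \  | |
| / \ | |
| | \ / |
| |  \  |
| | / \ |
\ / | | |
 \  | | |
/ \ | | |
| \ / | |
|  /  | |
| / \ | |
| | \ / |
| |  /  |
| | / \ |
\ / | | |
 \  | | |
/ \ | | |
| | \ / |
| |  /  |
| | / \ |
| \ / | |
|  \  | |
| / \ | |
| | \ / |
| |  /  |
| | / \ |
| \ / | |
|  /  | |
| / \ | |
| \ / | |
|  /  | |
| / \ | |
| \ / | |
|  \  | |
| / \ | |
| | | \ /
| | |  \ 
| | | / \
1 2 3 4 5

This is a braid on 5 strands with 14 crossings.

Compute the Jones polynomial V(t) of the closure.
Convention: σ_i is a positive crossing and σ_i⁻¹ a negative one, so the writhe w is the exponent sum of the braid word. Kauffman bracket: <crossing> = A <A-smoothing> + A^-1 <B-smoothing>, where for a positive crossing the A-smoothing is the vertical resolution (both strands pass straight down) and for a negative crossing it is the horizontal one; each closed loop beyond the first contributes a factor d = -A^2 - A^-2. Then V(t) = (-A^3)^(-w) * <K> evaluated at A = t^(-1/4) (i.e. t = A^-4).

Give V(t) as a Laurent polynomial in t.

-t^5 + 2*t^4 - 2*t^3 + 3*t^2 - 3*t + 3 - 2*t^-1 + t^-2

Derivation:
Reading the diagram top to bottom ('/'-over between positions i,i+1 = s_i, '\'-over = s_i^-1): braid word = s2 s2^-1 s3^-1 s1^-1 s2 s3 s1^-1 s3 s2^-1 s3 s2 s2 s2^-1 s4^-1.
The presented braid s2 s2^-1 s3^-1 s1^-1 s2 s3 s1^-1 s3 s2^-1 s3 s2 s2 s2^-1 s4^-1 on 5 strands reduces by inverse Markov moves (closure unchanged at each step):
  Destabilize: the word has the form β·s4^-1 where s4^-1 occurs only as the final letter (β ∈ B_4); drop it and the last strand → 4 strands.
  Deconjugate: the word is γ·β·γ⁻¹ with γ = s2 s2^-1 (prefix) and γ⁻¹ = s2 s2^-1 (suffix); strip both.
Reduced to β = s3^-1 s1^-1 s2 s3 s1^-1 s3 s2^-1 s3 s2 on 4 strands, 9 crossings.
Compute on β:
Braid: s3^-1 s1^-1 s2 s3 s1^-1 s3 s2^-1 s3 s2 on 4 strands, 9 crossings.
Writhe w = (#positive) - (#negative) = 5 - 4 = 1.
Computing the Kauffman bracket via state sum. There are 2^9 = 512 states.
Smooth each crossing (0=||, 1=⌣⌢); contribution A^(Σ sign_k(1-2s_k)) * d^(L-1).
Tabulate the states by total A-exponent and number of loops L (A-exp: L × count):
  A^9: L=2 ×1
  A^7: L=1 ×3, L=3 ×6
  A^5: L=2 ×26, L=4 ×10
  A^3: L=1 ×21, L=3 ×58, L=5 ×5
  A^1: L=2 ×86, L=4 ×39, L=6 ×1
  A^-1: L=1 ×35, L=3 ×80, L=5 ×11
  A^-3: L=2 ×53, L=4 ×30, L=6 ×1
  A^-5: L=3 ×32, L=5 ×4
  A^-7: L=4 ×9
  A^-9: L=5 ×1
Each group contributes A^e * Σ count * d^(L-1):
Powers of d = -A^2 - A^-2: d^2 = A^4 + 2 + A^-4; d^3 = -A^6 - 3*A^2 - 3*A^-2 - A^-6; d^4 = A^8 + 4*A^4 + 6 + 4*A^-4 + A^-8; d^5 = -A^10 - 5*A^6 - 10*A^2 - 10*A^-2 - 5*A^-6 - A^-10.
  A^9 * (d) = -A^11 - A^7
  A^7 * (3 + 6*d^2) = 6*A^11 + 15*A^7 + 6*A^3
  A^5 * (26*d + 10*d^3) = -10*A^11 - 56*A^7 - 56*A^3 - 10*A^-1
  A^3 * (21 + 58*d^2 + 5*d^4) = 5*A^11 + 78*A^7 + 167*A^3 + 78*A^-1 + 5*A^-5
  A^1 * (86*d + 39*d^3 + d^5) = -A^11 - 44*A^7 - 213*A^3 - 213*A^-1 - 44*A^-5 - A^-9
  A^-1 * (35 + 80*d^2 + 11*d^4) = 11*A^7 + 124*A^3 + 261*A^-1 + 124*A^-5 + 11*A^-9
  A^-3 * (53*d + 30*d^3 + d^5) = -A^7 - 35*A^3 - 153*A^-1 - 153*A^-5 - 35*A^-9 - A^-13
  A^-5 * (32*d^2 + 4*d^4) = 4*A^3 + 48*A^-1 + 88*A^-5 + 48*A^-9 + 4*A^-13
  A^-7 * (9*d^3) = -9*A^-1 - 27*A^-5 - 27*A^-9 - 9*A^-13
  A^-9 * (d^4) = A^-1 + 4*A^-5 + 6*A^-9 + 4*A^-13 + A^-17
Summing the groups: <K> = -A^11 + 2*A^7 - 3*A^3 + 3*A^-1 - 3*A^-5 + 2*A^-9 - 2*A^-13 + A^-17
Normalise by the writhe: (-A^3)^(-w) = (-A^3)^(-1) = -A^-3, so f(A) = -A^-3 * <K> = A^8 - 2*A^4 + 3 - 3*A^-4 + 3*A^-8 - 2*A^-12 + 2*A^-16 - A^-20.
Substitute A = t^(-1/4), i.e. A^e → t^(-e/4): V(t) = -t^5 + 2*t^4 - 2*t^3 + 3*t^2 - 3*t + 3 - 2*t^-1 + t^-2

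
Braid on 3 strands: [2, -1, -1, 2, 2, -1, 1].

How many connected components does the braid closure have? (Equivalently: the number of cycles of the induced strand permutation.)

2

Derivation:
Track the strand permutation on 3 strands, starting from identity.
  step 1: s2 swaps positions 2,3 -> [1 3 2]
  step 2: s1^-1 swaps positions 1,2 -> [3 1 2]
  step 3: s1^-1 swaps positions 1,2 -> [1 3 2]
  step 4: s2 swaps positions 2,3 -> [1 2 3]
  step 5: s2 swaps positions 2,3 -> [1 3 2]
  step 6: s1^-1 swaps positions 1,2 -> [3 1 2]
  step 7: s1 swaps positions 1,2 -> [1 3 2]
Final permutation (position -> original strand): [1 3 2]
Closure components = cycle count of this permutation = 2.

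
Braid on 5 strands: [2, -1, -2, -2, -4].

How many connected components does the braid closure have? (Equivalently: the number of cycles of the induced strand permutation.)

Track the strand permutation on 5 strands, starting from identity.
  step 1: s2 swaps positions 2,3 -> [1 3 2 4 5]
  step 2: s1^-1 swaps positions 1,2 -> [3 1 2 4 5]
  step 3: s2^-1 swaps positions 2,3 -> [3 2 1 4 5]
  step 4: s2^-1 swaps positions 2,3 -> [3 1 2 4 5]
  step 5: s4^-1 swaps positions 4,5 -> [3 1 2 5 4]
Final permutation (position -> original strand): [3 1 2 5 4]
Closure components = cycle count of this permutation = 2.

Answer: 2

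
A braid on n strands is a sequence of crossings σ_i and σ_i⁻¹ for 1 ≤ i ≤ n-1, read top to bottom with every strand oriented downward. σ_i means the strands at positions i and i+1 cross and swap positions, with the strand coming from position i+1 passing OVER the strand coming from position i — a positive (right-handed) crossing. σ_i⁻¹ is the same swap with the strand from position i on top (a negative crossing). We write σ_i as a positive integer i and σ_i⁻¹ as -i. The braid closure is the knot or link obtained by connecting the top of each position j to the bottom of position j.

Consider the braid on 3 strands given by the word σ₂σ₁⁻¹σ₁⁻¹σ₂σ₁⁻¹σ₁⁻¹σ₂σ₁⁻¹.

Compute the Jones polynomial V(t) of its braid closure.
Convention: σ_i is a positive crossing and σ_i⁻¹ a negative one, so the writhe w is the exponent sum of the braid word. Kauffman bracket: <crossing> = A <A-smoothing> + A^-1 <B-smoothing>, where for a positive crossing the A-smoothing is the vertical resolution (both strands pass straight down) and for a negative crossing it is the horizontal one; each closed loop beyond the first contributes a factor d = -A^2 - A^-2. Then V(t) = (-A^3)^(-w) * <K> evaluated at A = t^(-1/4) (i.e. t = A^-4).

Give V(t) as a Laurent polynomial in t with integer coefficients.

Braid: s2 s1^-1 s1^-1 s2 s1^-1 s1^-1 s2 s1^-1 on 3 strands, 8 crossings.
Writhe w = (#positive) - (#negative) = 3 - 5 = -2.
Enumerate smoothing states for the bracket polynomial. There are 2^8 = 256 states.
Smooth each crossing (0=||, 1=⌣⌢); contribution A^(Σ sign_k(1-2s_k)) * d^(L-1).
Tabulate the states by total A-exponent and number of loops L (A-exp: L × count):
  A^8: L=6 ×1
  A^6: L=5 ×8
  A^4: L=4 ×28
  A^2: L=3 ×55, L=5 ×1
  A^0: L=2 ×63, L=4 ×7
  A^-2: L=1 ×35, L=3 ×21
  A^-4: L=2 ×26, L=4 ×2
  A^-6: L=3 ×8
  A^-8: L=4 ×1
Each group contributes A^e * Σ count * d^(L-1):
Powers of d = -A^2 - A^-2: d^2 = A^4 + 2 + A^-4; d^3 = -A^6 - 3*A^2 - 3*A^-2 - A^-6; d^4 = A^8 + 4*A^4 + 6 + 4*A^-4 + A^-8; d^5 = -A^10 - 5*A^6 - 10*A^2 - 10*A^-2 - 5*A^-6 - A^-10.
  A^8 * (d^5) = -A^18 - 5*A^14 - 10*A^10 - 10*A^6 - 5*A^2 - A^-2
  A^6 * (8*d^4) = 8*A^14 + 32*A^10 + 48*A^6 + 32*A^2 + 8*A^-2
  A^4 * (28*d^3) = -28*A^10 - 84*A^6 - 84*A^2 - 28*A^-2
  A^2 * (55*d^2 + d^4) = A^10 + 59*A^6 + 116*A^2 + 59*A^-2 + A^-6
  A^0 * (63*d + 7*d^3) = -7*A^6 - 84*A^2 - 84*A^-2 - 7*A^-6
  A^-2 * (35 + 21*d^2) = 21*A^2 + 77*A^-2 + 21*A^-6
  A^-4 * (26*d + 2*d^3) = -2*A^2 - 32*A^-2 - 32*A^-6 - 2*A^-10
  A^-6 * (8*d^2) = 8*A^-2 + 16*A^-6 + 8*A^-10
  A^-8 * (d^3) = -A^-2 - 3*A^-6 - 3*A^-10 - A^-14
Summing the groups: <K> = -A^18 + 3*A^14 - 5*A^10 + 6*A^6 - 6*A^2 + 6*A^-2 - 4*A^-6 + 3*A^-10 - A^-14
Normalise by the writhe: (-A^3)^(-w) = (-A^3)^(2) = A^6, so f(A) = A^6 * <K> = -A^24 + 3*A^20 - 5*A^16 + 6*A^12 - 6*A^8 + 6*A^4 - 4 + 3*A^-4 - A^-8.
Substitute A = t^(-1/4), i.e. A^e → t^(-e/4): V(t) = -t^2 + 3*t - 4 + 6*t^-1 - 6*t^-2 + 6*t^-3 - 5*t^-4 + 3*t^-5 - t^-6

Answer: -t^2 + 3*t - 4 + 6*t^-1 - 6*t^-2 + 6*t^-3 - 5*t^-4 + 3*t^-5 - t^-6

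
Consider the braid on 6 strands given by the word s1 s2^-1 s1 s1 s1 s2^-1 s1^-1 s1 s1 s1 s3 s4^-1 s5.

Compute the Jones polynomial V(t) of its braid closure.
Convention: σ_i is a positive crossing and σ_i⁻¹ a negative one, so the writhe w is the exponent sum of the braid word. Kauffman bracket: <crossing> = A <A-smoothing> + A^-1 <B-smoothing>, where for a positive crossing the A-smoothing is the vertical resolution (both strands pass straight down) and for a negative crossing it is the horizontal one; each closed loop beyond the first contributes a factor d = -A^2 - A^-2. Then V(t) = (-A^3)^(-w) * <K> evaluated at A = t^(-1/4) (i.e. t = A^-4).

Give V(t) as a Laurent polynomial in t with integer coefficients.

t^8 - 2*t^7 + 3*t^6 - 4*t^5 + 3*t^4 - 3*t^3 + 3*t^2 - t + 1

Derivation:
The presented braid s1 s2^-1 s1 s1 s1 s2^-1 s1^-1 s1 s1 s1 s3 s4^-1 s5 on 6 strands reduces by inverse Markov moves (closure unchanged at each step):
  Destabilize: the word has the form β·s5 where s5 occurs only as the final letter (β ∈ B_5); drop it and the last strand → 5 strands.
  Destabilize: the word has the form β·s4^-1 where s4^-1 occurs only as the final letter (β ∈ B_4); drop it and the last strand → 4 strands.
  Destabilize: the word has the form β·s3 where s3 occurs only as the final letter (β ∈ B_3); drop it and the last strand → 3 strands.
Reduced to β = s1 s2^-1 s1 s1 s1 s2^-1 s1^-1 s1 s1 s1 on 3 strands, 10 crossings.
Compute on β:
First cancel adjacent σ_i σ_i⁻¹ pairs (Reidemeister II — same braid, same closure): s1 s2^-1 s1 s1 s1 s2^-1 s1^-1 s1 s1 s1 → s1 s2^-1 s1 s1 s1 s2^-1 s1 s1.
Braid: s1 s2^-1 s1 s1 s1 s2^-1 s1 s1 on 3 strands, 8 crossings.
Writhe w = (#positive) - (#negative) = 6 - 2 = 4.
State-sum expansion of <K>. There are 2^8 = 256 states.
For each crossing: s=0 is the vertical smoothing, s=1 horizontal. Crossing k contributes A^(sign_k * (1 - 2*s_k)); loop factor d = -A^2 - A^-2.
Tabulate the states by total A-exponent and number of loops L (A-exp: L × count):
  A^8: L=3 ×1
  A^6: L=2 ×8
  A^4: L=1 ×21, L=3 ×7
  A^2: L=2 ×54, L=4 ×2
  A^0: L=3 ×70
  A^-2: L=4 ×56
  A^-4: L=5 ×28
  A^-6: L=6 ×8
  A^-8: L=7 ×1
Each group contributes A^e * Σ count * d^(L-1):
Powers of d = -A^2 - A^-2: d^2 = A^4 + 2 + A^-4; d^3 = -A^6 - 3*A^2 - 3*A^-2 - A^-6; d^4 = A^8 + 4*A^4 + 6 + 4*A^-4 + A^-8; d^5 = -A^10 - 5*A^6 - 10*A^2 - 10*A^-2 - 5*A^-6 - A^-10; d^6 = A^12 + 6*A^8 + 15*A^4 + 20 + 15*A^-4 + 6*A^-8 + A^-12.
  A^8 * (d^2) = A^12 + 2*A^8 + A^4
  A^6 * (8*d) = -8*A^8 - 8*A^4
  A^4 * (21 + 7*d^2) = 7*A^8 + 35*A^4 + 7
  A^2 * (54*d + 2*d^3) = -2*A^8 - 60*A^4 - 60 - 2*A^-4
  A^0 * (70*d^2) = 70*A^4 + 140 + 70*A^-4
  A^-2 * (56*d^3) = -56*A^4 - 168 - 168*A^-4 - 56*A^-8
  A^-4 * (28*d^4) = 28*A^4 + 112 + 168*A^-4 + 112*A^-8 + 28*A^-12
  A^-6 * (8*d^5) = -8*A^4 - 40 - 80*A^-4 - 80*A^-8 - 40*A^-12 - 8*A^-16
  A^-8 * (d^6) = A^4 + 6 + 15*A^-4 + 20*A^-8 + 15*A^-12 + 6*A^-16 + A^-20
Summing the groups: <K> = A^12 - A^8 + 3*A^4 - 3 + 3*A^-4 - 4*A^-8 + 3*A^-12 - 2*A^-16 + A^-20
Normalise by the writhe: (-A^3)^(-w) = (-A^3)^(-4) = A^-12, so f(A) = A^-12 * <K> = 1 - A^-4 + 3*A^-8 - 3*A^-12 + 3*A^-16 - 4*A^-20 + 3*A^-24 - 2*A^-28 + A^-32.
Substitute A = t^(-1/4), i.e. A^e → t^(-e/4): V(t) = t^8 - 2*t^7 + 3*t^6 - 4*t^5 + 3*t^4 - 3*t^3 + 3*t^2 - t + 1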